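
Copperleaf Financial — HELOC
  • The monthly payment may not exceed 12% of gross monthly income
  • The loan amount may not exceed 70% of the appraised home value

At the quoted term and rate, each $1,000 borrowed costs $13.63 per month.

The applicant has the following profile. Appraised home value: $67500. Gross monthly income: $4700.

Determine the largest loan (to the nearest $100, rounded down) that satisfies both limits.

Payment cap: 12% × $4,700 = $564/month.
At $13.63 per $1,000, that supports 564/13.63 × 1,000 ≈ $41,379 → $41,300.
LTV cap: 70% × $67,500 = $47,250 → $47,200.
Binding constraint: payment-to-income.

$41,300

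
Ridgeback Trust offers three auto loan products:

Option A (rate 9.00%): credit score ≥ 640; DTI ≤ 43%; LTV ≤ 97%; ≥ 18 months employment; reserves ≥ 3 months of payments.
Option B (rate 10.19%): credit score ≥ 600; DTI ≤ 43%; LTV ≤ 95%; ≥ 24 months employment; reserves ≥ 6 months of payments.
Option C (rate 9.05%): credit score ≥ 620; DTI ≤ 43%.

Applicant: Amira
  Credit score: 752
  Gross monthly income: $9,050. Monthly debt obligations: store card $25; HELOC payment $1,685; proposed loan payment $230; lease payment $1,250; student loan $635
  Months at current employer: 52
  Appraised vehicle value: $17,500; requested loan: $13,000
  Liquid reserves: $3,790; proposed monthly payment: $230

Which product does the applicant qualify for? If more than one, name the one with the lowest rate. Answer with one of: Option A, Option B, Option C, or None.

Total debts = (25 + 1,685 + 230 + 1,250 + 635) = 3,825; DTI = 3,825/9,050 = 42.3%.
LTV = 13,000/17,500 = 74.3%.
Reserves = 3,790/230 = 16.5 months.
Option A: score 752 ≥ 640; DTI 42.3% ≤ 43%; LTV 74.3% ≤ 97%; employment 52 ≥ 18 mo; reserves 16.5 ≥ 3 mo → qualifies.
Option B: score 752 ≥ 600; DTI 42.3% ≤ 43%; LTV 74.3% ≤ 95%; employment 52 ≥ 24 mo; reserves 16.5 ≥ 6 mo → qualifies.
Option C: score 752 ≥ 620; DTI 42.3% ≤ 43% → qualifies.
Qualifying: Option A, Option B, Option C. Lowest rate is 9.00% → Option A.

Option A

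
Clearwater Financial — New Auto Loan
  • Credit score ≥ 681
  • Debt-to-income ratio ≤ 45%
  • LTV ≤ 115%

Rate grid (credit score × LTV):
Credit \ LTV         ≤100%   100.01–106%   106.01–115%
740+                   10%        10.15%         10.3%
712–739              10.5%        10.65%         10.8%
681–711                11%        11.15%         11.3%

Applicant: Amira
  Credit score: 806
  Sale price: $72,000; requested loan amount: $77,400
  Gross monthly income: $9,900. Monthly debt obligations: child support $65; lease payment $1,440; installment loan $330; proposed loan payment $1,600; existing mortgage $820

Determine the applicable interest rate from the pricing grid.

10.3%

Credit score 806 ≥ 681; Total monthly debts = (65 + 1,440 + 330 + 1,600 + 820) = 4,255. DTI: 4,255 ÷ 9,900 = 43%, within the 45% cap
LTV = 77,400/72,000 = 107.5% ≤ 115%
Credit 806 → row 740+; LTV 107.5% → column 106.01–115%. Grid cell → 10.3%.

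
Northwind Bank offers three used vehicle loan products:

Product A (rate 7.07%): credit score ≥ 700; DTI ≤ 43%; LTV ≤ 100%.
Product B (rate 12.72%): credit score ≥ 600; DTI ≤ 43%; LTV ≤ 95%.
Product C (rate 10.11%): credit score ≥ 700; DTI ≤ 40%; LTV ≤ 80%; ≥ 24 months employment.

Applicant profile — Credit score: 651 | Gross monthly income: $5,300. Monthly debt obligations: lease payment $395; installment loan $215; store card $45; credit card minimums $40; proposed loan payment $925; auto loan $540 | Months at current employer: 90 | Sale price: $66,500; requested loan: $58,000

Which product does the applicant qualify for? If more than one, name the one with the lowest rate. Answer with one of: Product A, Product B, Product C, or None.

Total debts = (395 + 215 + 45 + 40 + 925 + 540) = 2,160; DTI = 2,160/5,300 = 40.8%.
LTV = 58,000/66,500 = 87.2%.
Product A: score 651 < 700; DTI 40.8% ≤ 43%; LTV 87.2% ≤ 100% → does not qualify.
Product B: score 651 ≥ 600; DTI 40.8% ≤ 43%; LTV 87.2% ≤ 95% → qualifies.
Product C: score 651 < 700; DTI 40.8% > 40%; LTV 87.2% > 80%; employment 90 ≥ 24 mo → does not qualify.

Product B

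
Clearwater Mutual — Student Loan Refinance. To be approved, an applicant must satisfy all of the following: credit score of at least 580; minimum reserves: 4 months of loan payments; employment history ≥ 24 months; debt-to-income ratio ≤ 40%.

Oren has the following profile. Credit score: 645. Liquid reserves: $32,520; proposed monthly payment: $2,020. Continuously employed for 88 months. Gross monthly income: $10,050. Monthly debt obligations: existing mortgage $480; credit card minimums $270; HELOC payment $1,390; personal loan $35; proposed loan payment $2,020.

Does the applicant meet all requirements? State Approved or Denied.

Denied

Credit score 645 ≥ 580 (meets)
Reserves: 32,520 ÷ 2,020 = 16.1 months (meets 4-month minimum)
Employment 88 ≥ 24 months
Total monthly debts = (480 + 270 + 1,390 + 35 + 2,020) = 4,195. Debt-to-income = 4,195/10,050 = 41.7% — over 40% limit
Fails on DTI.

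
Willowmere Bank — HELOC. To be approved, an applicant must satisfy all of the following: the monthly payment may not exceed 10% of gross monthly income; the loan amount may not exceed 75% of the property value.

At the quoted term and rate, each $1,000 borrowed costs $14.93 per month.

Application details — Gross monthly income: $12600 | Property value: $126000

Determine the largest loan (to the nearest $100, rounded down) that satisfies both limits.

$84,300

Payment cap: 10% × $12,600 = $1,260/month.
At $14.93 per $1,000, that supports 1,260/14.93 × 1,000 ≈ $84,393 → $84,300.
LTV cap: 75% × $126,000 = $94,500 → $94,500.
Binding constraint: payment-to-income.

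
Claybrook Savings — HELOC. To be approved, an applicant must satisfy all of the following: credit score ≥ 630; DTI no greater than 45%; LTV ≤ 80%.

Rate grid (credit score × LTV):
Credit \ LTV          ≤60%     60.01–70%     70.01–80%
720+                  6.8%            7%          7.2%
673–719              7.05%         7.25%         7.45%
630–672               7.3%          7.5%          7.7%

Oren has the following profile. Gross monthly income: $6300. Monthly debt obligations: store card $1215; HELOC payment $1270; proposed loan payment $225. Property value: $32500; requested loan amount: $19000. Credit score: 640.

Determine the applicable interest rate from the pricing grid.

7.3%

Credit score 640 ≥ 630; Total monthly debts = (1,215 + 1,270 + 225) = 2,710. Debt-to-income = 2,710/6,300 = 43% — meets 45% limit
LTV: 19,000 ÷ 32,500 = 58.5%, within 80% cap
Credit 640 → row 630–672; LTV 58.5% → column ≤60%. Grid cell → 7.3%.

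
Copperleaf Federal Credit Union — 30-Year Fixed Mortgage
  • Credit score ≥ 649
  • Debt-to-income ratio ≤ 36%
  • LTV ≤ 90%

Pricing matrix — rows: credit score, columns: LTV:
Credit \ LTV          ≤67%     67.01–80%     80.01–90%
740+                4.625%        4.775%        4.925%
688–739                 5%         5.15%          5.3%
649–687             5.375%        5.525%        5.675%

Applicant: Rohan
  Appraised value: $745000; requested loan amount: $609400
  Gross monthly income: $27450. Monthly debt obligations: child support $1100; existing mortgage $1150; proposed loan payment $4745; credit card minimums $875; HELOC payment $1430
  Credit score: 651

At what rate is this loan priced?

Credit score 651 ≥ 649; Total monthly debts = (1,100 + 1,150 + 4,745 + 875 + 1,430) = 9,300. DTI = 9,300/27,450 = 33.9% ≤ 36%
Loan-to-value = 609,400/745,000 = 81.8% — pass (90% max)
Row: 651 falls in 649–687. Column: 81.8% falls in 80.01–90%. Rate = 5.675%.

5.675%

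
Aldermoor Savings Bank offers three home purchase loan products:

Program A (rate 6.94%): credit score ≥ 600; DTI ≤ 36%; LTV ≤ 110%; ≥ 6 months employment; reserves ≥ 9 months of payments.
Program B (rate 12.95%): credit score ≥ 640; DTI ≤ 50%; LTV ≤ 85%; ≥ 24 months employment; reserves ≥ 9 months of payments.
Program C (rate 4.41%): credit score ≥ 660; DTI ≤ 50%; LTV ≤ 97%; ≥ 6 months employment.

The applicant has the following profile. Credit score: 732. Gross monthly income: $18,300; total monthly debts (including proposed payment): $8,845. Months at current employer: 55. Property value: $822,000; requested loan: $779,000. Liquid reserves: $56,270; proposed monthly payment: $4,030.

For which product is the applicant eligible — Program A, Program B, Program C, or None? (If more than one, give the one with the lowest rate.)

Program C

DTI = 8,845/18,300 = 48.3%.
LTV = 779,000/822,000 = 94.8%.
Reserves = 56,270/4,030 = 14.0 months.
Program A: score 732 ≥ 600; DTI 48.3% > 36%; LTV 94.8% ≤ 110%; employment 55 ≥ 6 mo; reserves 14.0 ≥ 9 mo → does not qualify.
Program B: score 732 ≥ 640; DTI 48.3% ≤ 50%; LTV 94.8% > 85%; employment 55 ≥ 24 mo; reserves 14.0 ≥ 9 mo → does not qualify.
Program C: score 732 ≥ 660; DTI 48.3% ≤ 50%; LTV 94.8% ≤ 97%; employment 55 ≥ 6 mo → qualifies.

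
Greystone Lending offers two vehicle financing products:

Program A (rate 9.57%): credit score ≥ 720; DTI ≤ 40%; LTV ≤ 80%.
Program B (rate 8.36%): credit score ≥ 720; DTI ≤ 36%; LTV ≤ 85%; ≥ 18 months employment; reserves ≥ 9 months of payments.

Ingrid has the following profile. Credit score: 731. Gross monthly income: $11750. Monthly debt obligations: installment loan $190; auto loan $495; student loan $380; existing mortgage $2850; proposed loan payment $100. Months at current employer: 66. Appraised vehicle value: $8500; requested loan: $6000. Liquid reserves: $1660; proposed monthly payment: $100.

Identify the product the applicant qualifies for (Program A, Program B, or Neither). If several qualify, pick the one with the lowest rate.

Total debts = (190 + 495 + 380 + 2,850 + 100) = 4,015; DTI = 4,015/11,750 = 34.2%.
LTV = 6,000/8,500 = 70.6%.
Reserves = 1,660/100 = 16.6 months.
Program A: score 731 ≥ 720; DTI 34.2% ≤ 40%; LTV 70.6% ≤ 80% → qualifies.
Program B: score 731 ≥ 720; DTI 34.2% ≤ 36%; LTV 70.6% ≤ 85%; employment 66 ≥ 18 mo; reserves 16.6 ≥ 9 mo → qualifies.
Qualifying: Program A, Program B. Lowest rate is 8.36% → Program B.

Program B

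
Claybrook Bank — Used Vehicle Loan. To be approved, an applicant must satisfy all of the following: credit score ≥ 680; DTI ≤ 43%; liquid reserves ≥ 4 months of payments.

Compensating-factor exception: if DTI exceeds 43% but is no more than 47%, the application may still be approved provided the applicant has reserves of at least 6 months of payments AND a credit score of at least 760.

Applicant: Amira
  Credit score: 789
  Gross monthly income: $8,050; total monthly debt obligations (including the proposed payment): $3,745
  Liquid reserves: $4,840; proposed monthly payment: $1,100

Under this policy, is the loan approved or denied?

Denied

Credit score 789 ≥ 680 (meets base)
DTI = 3,745/8,050 = 46.5% > 43% — standard DTI limit exceeded.
Liquid reserves cover 4,840/1,100 = 4.4 months — ≥ 4 required
DTI 46.5% is within the 43%–47% exception band; checking compensating factors.
Override check — reserves: 4.4 mo (short of 6); score: 789 (ok).
Compensating-factor requirement not fully met.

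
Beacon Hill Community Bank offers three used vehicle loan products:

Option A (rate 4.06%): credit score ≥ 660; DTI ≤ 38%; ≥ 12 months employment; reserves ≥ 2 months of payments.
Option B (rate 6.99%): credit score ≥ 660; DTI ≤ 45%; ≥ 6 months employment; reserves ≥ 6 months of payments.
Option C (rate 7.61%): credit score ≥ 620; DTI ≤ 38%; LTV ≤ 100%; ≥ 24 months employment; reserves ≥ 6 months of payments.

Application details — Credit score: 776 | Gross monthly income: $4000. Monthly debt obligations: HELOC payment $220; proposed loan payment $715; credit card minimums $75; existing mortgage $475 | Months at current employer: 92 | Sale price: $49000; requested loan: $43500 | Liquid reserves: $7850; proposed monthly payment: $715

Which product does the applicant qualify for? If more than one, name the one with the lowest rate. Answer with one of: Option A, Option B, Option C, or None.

Option A

Total debts = (220 + 715 + 75 + 475) = 1,485; DTI = 1,485/4,000 = 37.1%.
LTV = 43,500/49,000 = 88.8%.
Reserves = 7,850/715 = 11.0 months.
Option A: score 776 ≥ 660; DTI 37.1% ≤ 38%; employment 92 ≥ 12 mo; reserves 11.0 ≥ 2 mo → qualifies.
Option B: score 776 ≥ 660; DTI 37.1% ≤ 45%; employment 92 ≥ 6 mo; reserves 11.0 ≥ 6 mo → qualifies.
Option C: score 776 ≥ 620; DTI 37.1% ≤ 38%; LTV 88.8% ≤ 100%; employment 92 ≥ 24 mo; reserves 11.0 ≥ 6 mo → qualifies.
Qualifying: Option A, Option B, Option C. Lowest rate is 4.06% → Option A.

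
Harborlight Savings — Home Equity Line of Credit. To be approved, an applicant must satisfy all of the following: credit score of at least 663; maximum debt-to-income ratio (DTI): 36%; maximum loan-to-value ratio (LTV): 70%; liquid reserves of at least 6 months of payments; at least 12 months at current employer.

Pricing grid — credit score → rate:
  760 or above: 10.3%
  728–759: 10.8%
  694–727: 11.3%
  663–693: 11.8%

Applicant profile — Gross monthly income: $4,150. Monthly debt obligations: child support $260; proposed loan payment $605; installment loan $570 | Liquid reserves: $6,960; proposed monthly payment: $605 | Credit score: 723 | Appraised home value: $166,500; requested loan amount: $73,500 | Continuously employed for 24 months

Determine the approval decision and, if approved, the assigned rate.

Approved at 11.3%

Credit score 723 ≥ 663 (meets minimum)
LTV: 73,500 ÷ 166,500 = 44.1%, within 70% cap
Total monthly debts = (260 + 605 + 570) = 1,435. DTI = 1,435/4,150 = 34.6% ≤ 36%
Employment 24 ≥ 12 months
Reserves: 6,960 ÷ 605 = 11.5 months (meets 6-month minimum)
All requirements met. Score 723 falls in the 694–727 tier → 11.3%.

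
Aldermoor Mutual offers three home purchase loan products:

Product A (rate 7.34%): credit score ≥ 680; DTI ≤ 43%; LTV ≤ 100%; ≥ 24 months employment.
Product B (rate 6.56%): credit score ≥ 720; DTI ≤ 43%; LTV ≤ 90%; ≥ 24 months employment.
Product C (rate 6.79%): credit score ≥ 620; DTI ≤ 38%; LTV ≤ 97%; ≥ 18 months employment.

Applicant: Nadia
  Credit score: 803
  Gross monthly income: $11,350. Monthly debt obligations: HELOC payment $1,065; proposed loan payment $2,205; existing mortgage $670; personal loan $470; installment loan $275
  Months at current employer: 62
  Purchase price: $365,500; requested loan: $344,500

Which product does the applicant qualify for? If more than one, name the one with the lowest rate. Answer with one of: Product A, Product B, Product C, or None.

Product A

Total debts = (1,065 + 2,205 + 670 + 470 + 275) = 4,685; DTI = 4,685/11,350 = 41.3%.
LTV = 344,500/365,500 = 94.3%.
Product A: score 803 ≥ 680; DTI 41.3% ≤ 43%; LTV 94.3% ≤ 100%; employment 62 ≥ 24 mo → qualifies.
Product B: score 803 ≥ 720; DTI 41.3% ≤ 43%; LTV 94.3% > 90%; employment 62 ≥ 24 mo → does not qualify.
Product C: score 803 ≥ 620; DTI 41.3% > 38%; LTV 94.3% ≤ 97%; employment 62 ≥ 18 mo → does not qualify.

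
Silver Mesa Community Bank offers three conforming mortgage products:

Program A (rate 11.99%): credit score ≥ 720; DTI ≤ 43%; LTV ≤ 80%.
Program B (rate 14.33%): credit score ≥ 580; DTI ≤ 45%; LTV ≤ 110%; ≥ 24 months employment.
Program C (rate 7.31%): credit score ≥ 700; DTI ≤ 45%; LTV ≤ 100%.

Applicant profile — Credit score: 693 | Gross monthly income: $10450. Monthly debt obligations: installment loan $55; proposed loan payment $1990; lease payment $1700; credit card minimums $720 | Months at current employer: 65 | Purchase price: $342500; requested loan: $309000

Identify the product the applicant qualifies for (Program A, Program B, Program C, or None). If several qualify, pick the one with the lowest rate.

Total debts = (55 + 1,990 + 1,700 + 720) = 4,465; DTI = 4,465/10,450 = 42.7%.
LTV = 309,000/342,500 = 90.2%.
Program A: score 693 < 720; DTI 42.7% ≤ 43%; LTV 90.2% > 80% → does not qualify.
Program B: score 693 ≥ 580; DTI 42.7% ≤ 45%; LTV 90.2% ≤ 110%; employment 65 ≥ 24 mo → qualifies.
Program C: score 693 < 700; DTI 42.7% ≤ 45%; LTV 90.2% ≤ 100% → does not qualify.

Program B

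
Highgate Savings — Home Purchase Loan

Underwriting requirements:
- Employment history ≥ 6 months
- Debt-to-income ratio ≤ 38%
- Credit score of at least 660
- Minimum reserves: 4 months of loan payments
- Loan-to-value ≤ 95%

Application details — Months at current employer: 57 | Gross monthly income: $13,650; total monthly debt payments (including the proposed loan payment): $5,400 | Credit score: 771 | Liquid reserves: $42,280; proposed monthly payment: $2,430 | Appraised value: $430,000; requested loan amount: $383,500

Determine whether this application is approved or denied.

Employment 57 ≥ 6 months
DTI: 5,400 ÷ 13,650 = 39.6%, exceeds the 38% cap
Credit score 771 ≥ 660 (meets)
Reserves = 42,280/2,430 = 17.4 months ≥ 4
LTV = 383,500/430,000 = 89.2% ≤ 95%
Fails on DTI.

Denied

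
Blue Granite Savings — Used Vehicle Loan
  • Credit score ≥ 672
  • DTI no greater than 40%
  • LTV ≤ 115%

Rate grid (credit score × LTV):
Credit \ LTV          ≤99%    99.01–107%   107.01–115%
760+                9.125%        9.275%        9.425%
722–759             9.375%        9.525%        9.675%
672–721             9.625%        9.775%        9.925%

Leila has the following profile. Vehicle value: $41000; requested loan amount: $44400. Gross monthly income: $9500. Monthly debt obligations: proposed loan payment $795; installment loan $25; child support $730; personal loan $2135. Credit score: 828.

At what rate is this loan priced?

9.425%

Credit score 828 ≥ 672; Total monthly debts = (795 + 25 + 730 + 2,135) = 3,685. Debt-to-income = 3,685/9,500 = 38.8% — meets 40% limit
LTV: 44,400 ÷ 41,000 = 108.3%, within 115% cap
Row: 828 falls in 760+. Column: 108.3% falls in 107.01–115%. Rate = 9.425%.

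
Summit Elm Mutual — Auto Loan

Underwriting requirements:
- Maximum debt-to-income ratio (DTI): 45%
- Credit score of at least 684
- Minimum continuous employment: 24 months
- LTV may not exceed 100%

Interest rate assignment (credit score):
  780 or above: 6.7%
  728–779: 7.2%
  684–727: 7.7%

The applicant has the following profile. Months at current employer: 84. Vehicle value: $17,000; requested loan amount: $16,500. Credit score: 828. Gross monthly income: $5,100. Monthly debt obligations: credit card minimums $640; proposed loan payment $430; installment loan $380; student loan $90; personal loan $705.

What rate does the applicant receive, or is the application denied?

Approved at 6.7%

Credit score 828 ≥ 684 (meets minimum)
Loan-to-value = 16,500/17,000 = 97.1% — pass (100% max)
Employment 84 ≥ 24 months
Total monthly debts = (640 + 430 + 380 + 90 + 705) = 2,245. Debt-to-income = 2,245/5,100 = 44% — meets 45% limit
All requirements met. Score 828 falls in the 780 or above tier → 6.7%.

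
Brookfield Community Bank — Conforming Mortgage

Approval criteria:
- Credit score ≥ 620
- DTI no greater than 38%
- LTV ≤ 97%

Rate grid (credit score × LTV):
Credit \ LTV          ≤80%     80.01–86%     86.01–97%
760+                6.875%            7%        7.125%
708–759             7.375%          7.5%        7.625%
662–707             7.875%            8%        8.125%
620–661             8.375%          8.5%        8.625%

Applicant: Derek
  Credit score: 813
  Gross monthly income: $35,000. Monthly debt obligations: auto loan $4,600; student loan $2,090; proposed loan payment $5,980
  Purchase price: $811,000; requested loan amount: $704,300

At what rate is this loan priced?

7.125%

Credit score 813 ≥ 620; Total monthly debts = (4,600 + 2,090 + 5,980) = 12,670. Debt-to-income = 12,670/35,000 = 36.2% — meets 38% limit
LTV = 704,300/811,000 = 86.8% ≤ 97%
Row: 813 falls in 760+. Column: 86.8% falls in 86.01–97%. Rate = 7.125%.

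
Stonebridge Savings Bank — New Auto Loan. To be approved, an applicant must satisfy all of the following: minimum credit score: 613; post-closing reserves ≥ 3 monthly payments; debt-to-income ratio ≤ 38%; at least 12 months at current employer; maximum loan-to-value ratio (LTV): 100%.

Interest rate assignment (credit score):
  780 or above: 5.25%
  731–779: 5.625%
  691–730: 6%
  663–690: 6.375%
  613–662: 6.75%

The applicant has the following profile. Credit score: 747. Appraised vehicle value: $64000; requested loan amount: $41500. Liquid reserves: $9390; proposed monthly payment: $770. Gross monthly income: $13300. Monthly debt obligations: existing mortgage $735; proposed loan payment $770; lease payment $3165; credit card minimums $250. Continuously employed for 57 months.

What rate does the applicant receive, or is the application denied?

Credit score 747 ≥ 613 (meets minimum)
Liquid reserves cover 9,390/770 = 12.2 months — ≥ 3 required
Total monthly debts = (735 + 770 + 3,165 + 250) = 4,920. DTI = 4,920/13,300 = 37% ≤ 38%
Employment 57 ≥ 12 months
LTV = 41,500/64,000 = 64.8% ≤ 100%
All requirements met. Score 747 falls in the 731–779 tier → 5.625%.

Approved at 5.625%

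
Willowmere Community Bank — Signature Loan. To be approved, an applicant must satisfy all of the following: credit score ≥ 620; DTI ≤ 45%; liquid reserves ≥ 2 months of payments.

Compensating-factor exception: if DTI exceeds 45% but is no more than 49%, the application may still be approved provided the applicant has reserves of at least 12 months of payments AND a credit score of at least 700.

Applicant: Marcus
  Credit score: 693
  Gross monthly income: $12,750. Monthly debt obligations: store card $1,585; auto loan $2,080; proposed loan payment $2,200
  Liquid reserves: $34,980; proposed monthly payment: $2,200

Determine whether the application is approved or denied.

Denied

Credit score 693 ≥ 620 (meets base)
Total debts = (1,585 + 2,080 + 2,200) = 5,865. DTI = 5,865/12,750 = 46% > 45% — standard DTI limit exceeded.
Liquid reserves cover 34,980/2,200 = 15.9 months — ≥ 2 required
46% falls in the override range (45%–49%), so the compensating-factor test applies.
Reserves 15.9 ≥ 12 months; credit score 693 < 700.
Compensating-factor requirement not fully met.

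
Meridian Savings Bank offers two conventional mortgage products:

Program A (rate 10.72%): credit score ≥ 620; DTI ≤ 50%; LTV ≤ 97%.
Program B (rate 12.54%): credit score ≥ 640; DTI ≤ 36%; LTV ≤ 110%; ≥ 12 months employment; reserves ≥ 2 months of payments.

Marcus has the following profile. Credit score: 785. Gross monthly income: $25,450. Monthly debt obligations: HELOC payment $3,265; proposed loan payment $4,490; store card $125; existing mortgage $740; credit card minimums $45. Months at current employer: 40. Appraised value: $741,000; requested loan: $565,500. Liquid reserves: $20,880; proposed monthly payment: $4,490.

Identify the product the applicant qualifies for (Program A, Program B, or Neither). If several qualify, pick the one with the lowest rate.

Total debts = (3,265 + 4,490 + 125 + 740 + 45) = 8,665; DTI = 8,665/25,450 = 34%.
LTV = 565,500/741,000 = 76.3%.
Reserves = 20,880/4,490 = 4.7 months.
Program A: score 785 ≥ 620; DTI 34% ≤ 50%; LTV 76.3% ≤ 97% → qualifies.
Program B: score 785 ≥ 640; DTI 34% ≤ 36%; LTV 76.3% ≤ 110%; employment 40 ≥ 12 mo; reserves 4.7 ≥ 2 mo → qualifies.
Qualifying: Program A, Program B. Lowest rate is 10.72% → Program A.

Program A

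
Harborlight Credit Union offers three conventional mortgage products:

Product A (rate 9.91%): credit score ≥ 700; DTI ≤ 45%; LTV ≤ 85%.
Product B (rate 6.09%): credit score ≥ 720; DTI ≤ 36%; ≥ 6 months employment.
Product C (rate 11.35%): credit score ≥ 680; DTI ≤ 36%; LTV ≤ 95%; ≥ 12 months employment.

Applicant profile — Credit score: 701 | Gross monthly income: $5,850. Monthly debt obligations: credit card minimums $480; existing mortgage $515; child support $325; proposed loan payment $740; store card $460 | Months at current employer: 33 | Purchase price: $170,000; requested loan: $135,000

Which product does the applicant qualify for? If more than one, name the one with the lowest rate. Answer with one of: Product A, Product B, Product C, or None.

Product A

Total debts = (480 + 515 + 325 + 740 + 460) = 2,520; DTI = 2,520/5,850 = 43.1%.
LTV = 135,000/170,000 = 79.4%.
Product A: score 701 ≥ 700; DTI 43.1% ≤ 45%; LTV 79.4% ≤ 85% → qualifies.
Product B: score 701 < 720; DTI 43.1% > 36%; employment 33 ≥ 6 mo → does not qualify.
Product C: score 701 ≥ 680; DTI 43.1% > 36%; LTV 79.4% ≤ 95%; employment 33 ≥ 12 mo → does not qualify.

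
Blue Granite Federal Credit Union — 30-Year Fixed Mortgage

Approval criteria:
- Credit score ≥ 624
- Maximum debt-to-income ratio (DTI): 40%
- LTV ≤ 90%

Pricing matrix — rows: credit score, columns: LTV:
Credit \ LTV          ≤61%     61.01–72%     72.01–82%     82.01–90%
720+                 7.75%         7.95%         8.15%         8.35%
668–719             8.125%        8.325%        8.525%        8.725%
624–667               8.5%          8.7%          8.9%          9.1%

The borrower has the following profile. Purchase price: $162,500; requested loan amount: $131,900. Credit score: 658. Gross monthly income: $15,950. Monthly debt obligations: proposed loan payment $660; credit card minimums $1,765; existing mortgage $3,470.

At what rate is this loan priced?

Credit score 658 ≥ 624; Total monthly debts = (660 + 1,765 + 3,470) = 5,895. Debt-to-income = 5,895/15,950 = 37% — meets 40% limit
LTV = 131,900/162,500 = 81.2% ≤ 90%
Row: 658 falls in 624–667. Column: 81.2% falls in 72.01–82%. Rate = 8.9%.

8.9%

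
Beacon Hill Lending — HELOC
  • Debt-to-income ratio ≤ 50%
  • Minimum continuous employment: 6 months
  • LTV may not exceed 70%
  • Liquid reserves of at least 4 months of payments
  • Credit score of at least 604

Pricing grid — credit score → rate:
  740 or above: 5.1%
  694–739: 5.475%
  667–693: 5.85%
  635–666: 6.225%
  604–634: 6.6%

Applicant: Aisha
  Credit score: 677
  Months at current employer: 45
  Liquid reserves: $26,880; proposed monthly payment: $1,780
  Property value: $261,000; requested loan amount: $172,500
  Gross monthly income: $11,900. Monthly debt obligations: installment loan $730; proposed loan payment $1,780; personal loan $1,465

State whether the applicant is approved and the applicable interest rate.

Credit score 677 ≥ 604 (meets minimum)
Total monthly debts = (730 + 1,780 + 1,465) = 3,975. Debt-to-income = 3,975/11,900 = 33.4% — meets 50% limit
Loan-to-value = 172,500/261,000 = 66.1% — pass (70% max)
Reserves = 26,880/1,780 = 15.1 months ≥ 4
Employment 45 ≥ 6 months
All requirements met. Score 677 falls in the 667–693 tier → 5.85%.

Approved at 5.85%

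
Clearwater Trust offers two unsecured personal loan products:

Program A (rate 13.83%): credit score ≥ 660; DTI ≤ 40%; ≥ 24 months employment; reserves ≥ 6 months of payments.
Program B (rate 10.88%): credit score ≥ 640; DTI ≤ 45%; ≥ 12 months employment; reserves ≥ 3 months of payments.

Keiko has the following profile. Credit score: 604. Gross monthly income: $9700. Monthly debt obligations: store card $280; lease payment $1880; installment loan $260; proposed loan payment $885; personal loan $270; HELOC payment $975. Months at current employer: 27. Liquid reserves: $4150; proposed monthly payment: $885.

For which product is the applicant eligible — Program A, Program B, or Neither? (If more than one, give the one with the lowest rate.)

Neither

Total debts = (280 + 1,880 + 260 + 885 + 270 + 975) = 4,550; DTI = 4,550/9,700 = 46.9%.
Reserves = 4,150/885 = 4.7 months.
Program A: score 604 < 660; DTI 46.9% > 40%; employment 27 ≥ 24 mo; reserves 4.7 < 6 mo → does not qualify.
Program B: score 604 < 640; DTI 46.9% > 45%; employment 27 ≥ 12 mo; reserves 4.7 ≥ 3 mo → does not qualify.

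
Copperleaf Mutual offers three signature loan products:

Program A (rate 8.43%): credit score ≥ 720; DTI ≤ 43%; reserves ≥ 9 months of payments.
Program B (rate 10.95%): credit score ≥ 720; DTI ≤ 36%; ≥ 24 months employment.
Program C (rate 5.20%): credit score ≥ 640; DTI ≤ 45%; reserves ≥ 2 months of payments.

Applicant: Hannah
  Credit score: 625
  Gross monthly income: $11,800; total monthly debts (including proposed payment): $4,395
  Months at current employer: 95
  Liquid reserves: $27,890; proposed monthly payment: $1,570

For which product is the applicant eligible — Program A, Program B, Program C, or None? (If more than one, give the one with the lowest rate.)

None

DTI = 4,395/11,800 = 37.2%.
Reserves = 27,890/1,570 = 17.8 months.
Program A: score 625 < 720; DTI 37.2% ≤ 43%; reserves 17.8 ≥ 9 mo → does not qualify.
Program B: score 625 < 720; DTI 37.2% > 36%; employment 95 ≥ 24 mo → does not qualify.
Program C: score 625 < 640; DTI 37.2% ≤ 45%; reserves 17.8 ≥ 2 mo → does not qualify.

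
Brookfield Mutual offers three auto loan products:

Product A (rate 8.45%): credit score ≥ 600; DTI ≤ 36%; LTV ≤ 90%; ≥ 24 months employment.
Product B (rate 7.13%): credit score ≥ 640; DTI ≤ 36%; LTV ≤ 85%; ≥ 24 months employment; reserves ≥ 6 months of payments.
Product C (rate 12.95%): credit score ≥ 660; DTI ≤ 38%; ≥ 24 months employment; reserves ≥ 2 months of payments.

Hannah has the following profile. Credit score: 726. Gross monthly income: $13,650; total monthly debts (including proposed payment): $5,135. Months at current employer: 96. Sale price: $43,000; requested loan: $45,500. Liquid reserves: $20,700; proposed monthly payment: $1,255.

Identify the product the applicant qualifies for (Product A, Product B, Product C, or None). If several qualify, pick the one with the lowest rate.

Product C

DTI = 5,135/13,650 = 37.6%.
LTV = 45,500/43,000 = 105.8%.
Reserves = 20,700/1,255 = 16.5 months.
Product A: score 726 ≥ 600; DTI 37.6% > 36%; LTV 105.8% > 90%; employment 96 ≥ 24 mo → does not qualify.
Product B: score 726 ≥ 640; DTI 37.6% > 36%; LTV 105.8% > 85%; employment 96 ≥ 24 mo; reserves 16.5 ≥ 6 mo → does not qualify.
Product C: score 726 ≥ 660; DTI 37.6% ≤ 38%; employment 96 ≥ 24 mo; reserves 16.5 ≥ 2 mo → qualifies.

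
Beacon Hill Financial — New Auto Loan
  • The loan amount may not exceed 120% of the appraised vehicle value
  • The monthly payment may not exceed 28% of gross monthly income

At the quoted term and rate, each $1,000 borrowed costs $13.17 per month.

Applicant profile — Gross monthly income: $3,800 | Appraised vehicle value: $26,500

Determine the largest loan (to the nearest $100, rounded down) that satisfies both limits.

Payment cap: 28% × $3,800 = $1,064/month.
At $13.17 per $1,000, that supports 1,064/13.17 × 1,000 ≈ $80,789 → $80,700.
LTV cap: 120% × $26,500 = $31,800 → $31,800.
Binding constraint: loan-to-value.

$31,800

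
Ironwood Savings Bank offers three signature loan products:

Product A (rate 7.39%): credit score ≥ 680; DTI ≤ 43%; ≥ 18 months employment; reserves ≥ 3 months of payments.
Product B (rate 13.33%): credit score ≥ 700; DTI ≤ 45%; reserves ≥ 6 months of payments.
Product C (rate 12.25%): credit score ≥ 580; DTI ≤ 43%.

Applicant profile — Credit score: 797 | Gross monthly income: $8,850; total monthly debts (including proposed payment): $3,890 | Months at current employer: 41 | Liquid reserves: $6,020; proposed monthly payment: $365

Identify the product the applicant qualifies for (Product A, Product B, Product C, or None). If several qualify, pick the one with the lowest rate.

DTI = 3,890/8,850 = 44%.
Reserves = 6,020/365 = 16.5 months.
Product A: score 797 ≥ 680; DTI 44% > 43%; employment 41 ≥ 18 mo; reserves 16.5 ≥ 3 mo → does not qualify.
Product B: score 797 ≥ 700; DTI 44% ≤ 45%; reserves 16.5 ≥ 6 mo → qualifies.
Product C: score 797 ≥ 580; DTI 44% > 43% → does not qualify.

Product B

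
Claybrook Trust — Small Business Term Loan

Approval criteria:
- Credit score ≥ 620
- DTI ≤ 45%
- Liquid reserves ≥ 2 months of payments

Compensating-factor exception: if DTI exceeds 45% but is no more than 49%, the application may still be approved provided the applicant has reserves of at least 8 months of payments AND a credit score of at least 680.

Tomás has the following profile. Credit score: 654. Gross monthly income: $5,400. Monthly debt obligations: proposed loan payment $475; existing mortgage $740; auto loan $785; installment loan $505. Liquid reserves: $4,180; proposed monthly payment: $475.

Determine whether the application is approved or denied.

Denied

Credit score 654 ≥ 620 (meets base)
Total debts = (475 + 740 + 785 + 505) = 2,505. DTI: 2,505 ÷ 5,400 = 46.4%, over the 45% base limit.
Liquid reserves cover 4,180/475 = 8.8 months — ≥ 2 required
46.4% falls in the override range (45%–49%), so the compensating-factor test applies.
Override check — reserves: 8.8 mo (ok); score: 654 (below 680).
Override conditions not both satisfied; exception does not apply.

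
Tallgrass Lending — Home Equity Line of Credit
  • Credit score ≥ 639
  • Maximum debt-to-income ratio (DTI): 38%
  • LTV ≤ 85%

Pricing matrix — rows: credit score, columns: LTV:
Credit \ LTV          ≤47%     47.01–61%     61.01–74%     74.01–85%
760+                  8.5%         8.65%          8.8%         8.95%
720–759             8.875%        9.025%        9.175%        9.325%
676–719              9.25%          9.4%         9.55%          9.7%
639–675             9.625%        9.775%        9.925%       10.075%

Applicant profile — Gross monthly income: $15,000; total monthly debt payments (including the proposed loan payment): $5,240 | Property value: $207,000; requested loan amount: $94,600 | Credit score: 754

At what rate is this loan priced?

Credit score 754 ≥ 639; Debt-to-income = 5,240/15,000 = 34.9% — meets 38% limit
Loan-to-value = 94,600/207,000 = 45.7% — pass (85% max)
Row: 754 falls in 720–759. Column: 45.7% falls in ≤47%. Rate = 8.875%.

8.875%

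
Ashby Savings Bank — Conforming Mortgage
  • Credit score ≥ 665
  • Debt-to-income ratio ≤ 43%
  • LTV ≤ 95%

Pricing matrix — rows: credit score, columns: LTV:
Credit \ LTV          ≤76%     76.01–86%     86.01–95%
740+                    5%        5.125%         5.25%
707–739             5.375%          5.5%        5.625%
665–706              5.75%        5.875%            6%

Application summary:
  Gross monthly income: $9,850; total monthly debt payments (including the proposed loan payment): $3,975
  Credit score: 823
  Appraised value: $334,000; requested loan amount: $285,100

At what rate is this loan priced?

5.125%

Credit score 823 ≥ 665; Debt-to-income = 3,975/9,850 = 40.4% — meets 43% limit
LTV = 285,100/334,000 = 85.4% ≤ 95%
Credit 823 → row 740+; LTV 85.4% → column 76.01–86%. Grid cell → 5.125%.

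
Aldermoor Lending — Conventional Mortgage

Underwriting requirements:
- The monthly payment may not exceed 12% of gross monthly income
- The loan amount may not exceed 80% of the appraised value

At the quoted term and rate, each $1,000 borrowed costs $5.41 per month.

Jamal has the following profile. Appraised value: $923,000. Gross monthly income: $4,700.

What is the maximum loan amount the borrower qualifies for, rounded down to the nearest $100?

Payment cap: 12% × $4,700 = $564/month.
At $5.41 per $1,000, that supports 564/5.41 × 1,000 ≈ $104,251 → $104,200.
LTV cap: 80% × $923,000 = $738,400 → $738,400.
Binding constraint: payment-to-income.

$104,200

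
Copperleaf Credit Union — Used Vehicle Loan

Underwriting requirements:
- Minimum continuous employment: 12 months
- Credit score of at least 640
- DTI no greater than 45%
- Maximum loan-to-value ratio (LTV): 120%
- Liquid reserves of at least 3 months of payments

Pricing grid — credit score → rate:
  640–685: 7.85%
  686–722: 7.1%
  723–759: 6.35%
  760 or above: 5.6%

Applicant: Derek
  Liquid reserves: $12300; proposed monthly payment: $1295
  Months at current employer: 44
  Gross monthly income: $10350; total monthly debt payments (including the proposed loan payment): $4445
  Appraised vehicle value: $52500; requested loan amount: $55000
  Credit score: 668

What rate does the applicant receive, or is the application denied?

Approved at 7.85%

Credit score 668 ≥ 640 (meets minimum)
Reserves: 12,300 ÷ 1,295 = 9.5 months (meets 3-month minimum)
Employment 44 ≥ 12 months
Debt-to-income = 4,445/10,350 = 42.9% — meets 45% limit
Loan-to-value = 55,000/52,500 = 104.8% — pass (120% max)
All requirements met. Score 668 falls in the 640–685 tier → 7.85%.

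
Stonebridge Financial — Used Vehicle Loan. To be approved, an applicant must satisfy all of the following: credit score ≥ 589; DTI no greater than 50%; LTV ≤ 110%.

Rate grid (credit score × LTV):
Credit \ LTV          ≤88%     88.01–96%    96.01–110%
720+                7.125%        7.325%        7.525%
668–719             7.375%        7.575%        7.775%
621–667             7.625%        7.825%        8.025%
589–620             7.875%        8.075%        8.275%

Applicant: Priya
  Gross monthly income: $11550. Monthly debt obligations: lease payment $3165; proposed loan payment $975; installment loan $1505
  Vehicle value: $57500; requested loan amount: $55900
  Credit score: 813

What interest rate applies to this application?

Credit score 813 ≥ 589; Total monthly debts = (3,165 + 975 + 1,505) = 5,645. DTI: 5,645 ÷ 11,550 = 48.9%, within the 50% cap
LTV: 55,900 ÷ 57,500 = 97.2%, within 110% cap
Score 813 is in the 720+ band; LTV 97.2% is in the 96.01–110% band → 7.525%.

7.525%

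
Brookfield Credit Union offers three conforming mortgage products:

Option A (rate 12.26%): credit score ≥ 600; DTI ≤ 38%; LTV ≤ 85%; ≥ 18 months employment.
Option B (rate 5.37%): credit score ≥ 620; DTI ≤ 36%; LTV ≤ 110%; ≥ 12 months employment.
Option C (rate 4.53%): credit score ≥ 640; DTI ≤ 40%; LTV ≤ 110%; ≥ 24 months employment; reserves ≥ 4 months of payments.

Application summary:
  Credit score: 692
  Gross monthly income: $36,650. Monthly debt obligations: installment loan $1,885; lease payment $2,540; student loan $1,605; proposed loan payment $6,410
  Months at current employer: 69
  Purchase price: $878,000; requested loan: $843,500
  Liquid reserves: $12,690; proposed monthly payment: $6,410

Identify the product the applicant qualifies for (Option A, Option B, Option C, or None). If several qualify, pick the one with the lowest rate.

Option B

Total debts = (1,885 + 2,540 + 1,605 + 6,410) = 12,440; DTI = 12,440/36,650 = 33.9%.
LTV = 843,500/878,000 = 96.1%.
Reserves = 12,690/6,410 = 2.0 months.
Option A: score 692 ≥ 600; DTI 33.9% ≤ 38%; LTV 96.1% > 85%; employment 69 ≥ 18 mo → does not qualify.
Option B: score 692 ≥ 620; DTI 33.9% ≤ 36%; LTV 96.1% ≤ 110%; employment 69 ≥ 12 mo → qualifies.
Option C: score 692 ≥ 640; DTI 33.9% ≤ 40%; LTV 96.1% ≤ 110%; employment 69 ≥ 24 mo; reserves 2.0 < 4 mo → does not qualify.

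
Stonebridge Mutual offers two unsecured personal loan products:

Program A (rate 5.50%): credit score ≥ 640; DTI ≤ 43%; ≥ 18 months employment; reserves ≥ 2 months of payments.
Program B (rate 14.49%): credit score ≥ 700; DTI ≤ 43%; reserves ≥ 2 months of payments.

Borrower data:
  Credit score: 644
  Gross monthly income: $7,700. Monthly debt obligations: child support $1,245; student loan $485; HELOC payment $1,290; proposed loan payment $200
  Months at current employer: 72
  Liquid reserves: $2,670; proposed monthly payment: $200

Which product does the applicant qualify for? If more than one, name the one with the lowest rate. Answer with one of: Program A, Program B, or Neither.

Total debts = (1,245 + 485 + 1,290 + 200) = 3,220; DTI = 3,220/7,700 = 41.8%.
Reserves = 2,670/200 = 13.3 months.
Program A: score 644 ≥ 640; DTI 41.8% ≤ 43%; employment 72 ≥ 18 mo; reserves 13.3 ≥ 2 mo → qualifies.
Program B: score 644 < 700; DTI 41.8% ≤ 43%; reserves 13.3 ≥ 2 mo → does not qualify.

Program A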